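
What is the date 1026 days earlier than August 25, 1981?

November 3, 1978

Going back 1026 days from August 25, 1981.
Going back 25 days from August 25, 1981 reaches the end of the previous month; 1026 − 25 = 1001 left.
July 1981 has 31 days: 1001 − 31 = 970 left.
June 1981 has 30 days: 970 − 30 = 940 left.
May 1981 has 31 days: 940 − 31 = 909 left.
April 1981 has 30 days: 909 − 30 = 879 left.
March 1981 has 31 days: 879 − 31 = 848 left.
February 1981 has 28 days (1981 is not a leap year): 848 − 28 = 820 left.
January 1981 has 31 days: 820 − 31 = 789 left.
December 1980 has 31 days: 789 − 31 = 758 left.
November 1980 has 30 days: 758 − 30 = 728 left.
October 1980 has 31 days: 728 − 31 = 697 left.
September 1980 has 30 days: 697 − 30 = 667 left.
August 1980 has 31 days: 667 − 31 = 636 left.
July 1980 has 31 days: 636 − 31 = 605 left.
June 1980 has 30 days: 605 − 30 = 575 left.
May 1980 has 31 days: 575 − 31 = 544 left.
April 1980 has 30 days: 544 − 30 = 514 left.
March 1980 has 31 days: 514 − 31 = 483 left.
February 1980 has 29 days (1980 is a leap year): 483 − 29 = 454 left.
January 1980 has 31 days: 454 − 31 = 423 left.
December 1979 has 31 days: 423 − 31 = 392 left.
November 1979 has 30 days: 392 − 30 = 362 left.
October 1979 has 31 days: 362 − 31 = 331 left.
September 1979 has 30 days: 331 − 30 = 301 left.
August 1979 has 31 days: 301 − 31 = 270 left.
July 1979 has 31 days: 270 − 31 = 239 left.
June 1979 has 30 days: 239 − 30 = 209 left.
May 1979 has 31 days: 209 − 31 = 178 left.
April 1979 has 30 days: 178 − 30 = 148 left.
March 1979 has 31 days: 148 − 31 = 117 left.
February 1979 has 28 days (1979 is not a leap year): 117 − 28 = 89 left.
January 1979 has 31 days: 89 − 31 = 58 left.
December 1978 has 31 days: 58 − 31 = 27 left.
November 1978 has 30 days; 30 − 27 = 3 → November 3, 1978.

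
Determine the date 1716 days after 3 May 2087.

Adding 1716 days from May 3, 2087.
May has 31 days, so 31 − 3 = 28 days remain after May 3, 2087; 1716 − 28 = 1688 left.
June 2087 has 30 days: 1688 − 30 = 1658 left.
July 2087 has 31 days: 1658 − 31 = 1627 left.
August 2087 has 31 days: 1627 − 31 = 1596 left.
September 2087 has 30 days: 1596 − 30 = 1566 left.
October 2087 has 31 days: 1566 − 31 = 1535 left.
November 2087 has 30 days: 1535 − 30 = 1505 left.
December 2087 has 31 days: 1505 − 31 = 1474 left.
January 2088 has 31 days: 1474 − 31 = 1443 left.
February 2088 has 29 days (2088 is a leap year): 1443 − 29 = 1414 left.
March 2088 has 31 days: 1414 − 31 = 1383 left.
April 2088 has 30 days: 1383 − 30 = 1353 left.
May 2088 has 31 days: 1353 − 31 = 1322 left.
June 2088 has 30 days: 1322 − 30 = 1292 left.
July 2088 has 31 days: 1292 − 31 = 1261 left.
August 2088 has 31 days: 1261 − 31 = 1230 left.
September 2088 has 30 days: 1230 − 30 = 1200 left.
October 2088 has 31 days: 1200 − 31 = 1169 left.
November 2088 has 30 days: 1169 − 30 = 1139 left.
December 2088 has 31 days: 1139 − 31 = 1108 left.
January 2089 has 31 days: 1108 − 31 = 1077 left.
February 2089 has 28 days (2089 is not a leap year): 1077 − 28 = 1049 left.
March 2089 has 31 days: 1049 − 31 = 1018 left.
April 2089 has 30 days: 1018 − 30 = 988 left.
May 2089 has 31 days: 988 − 31 = 957 left.
June 2089 has 30 days: 957 − 30 = 927 left.
July 2089 has 31 days: 927 − 31 = 896 left.
August 2089 has 31 days: 896 − 31 = 865 left.
September 2089 has 30 days: 865 − 30 = 835 left.
October 2089 has 31 days: 835 − 31 = 804 left.
November 2089 has 30 days: 804 − 30 = 774 left.
December 2089 has 31 days: 774 − 31 = 743 left.
January 2090 has 31 days: 743 − 31 = 712 left.
February 2090 has 28 days (2090 is not a leap year): 712 − 28 = 684 left.
March 2090 has 31 days: 684 − 31 = 653 left.
April 2090 has 30 days: 653 − 30 = 623 left.
May 2090 has 31 days: 623 − 31 = 592 left.
June 2090 has 30 days: 592 − 30 = 562 left.
July 2090 has 31 days: 562 − 31 = 531 left.
August 2090 has 31 days: 531 − 31 = 500 left.
September 2090 has 30 days: 500 − 30 = 470 left.
October 2090 has 31 days: 470 − 31 = 439 left.
November 2090 has 30 days: 439 − 30 = 409 left.
December 2090 has 31 days: 409 − 31 = 378 left.
January 2091 has 31 days: 378 − 31 = 347 left.
February 2091 has 28 days (2091 is not a leap year): 347 − 28 = 319 left.
March 2091 has 31 days: 319 − 31 = 288 left.
April 2091 has 30 days: 288 − 30 = 258 left.
May 2091 has 31 days: 258 − 31 = 227 left.
June 2091 has 30 days: 227 − 30 = 197 left.
July 2091 has 31 days: 197 − 31 = 166 left.
August 2091 has 31 days: 166 − 31 = 135 left.
September 2091 has 30 days: 135 − 30 = 105 left.
October 2091 has 31 days: 105 − 31 = 74 left.
November 2091 has 30 days: 74 − 30 = 44 left.
December 2091 has 31 days: 44 − 31 = 13 left.
13 days into January 2092 → January 13, 2092.

January 13, 2092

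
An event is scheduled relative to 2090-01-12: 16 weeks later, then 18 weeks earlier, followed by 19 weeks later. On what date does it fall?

Advancing 16 weeks (= 112 days) from January 12, 2090:
January has 31 days, so 31 − 12 = 19 days remain after January 12, 2090; 112 − 19 = 93 left.
February 2090 has 28 days (2090 is not a leap year): 93 − 28 = 65 left.
March 2090 has 31 days: 65 − 31 = 34 left.
April 2090 has 30 days: 34 − 30 = 4 left.
4 days into May 2090 → May 4, 2090.
Subtracting 18 weeks (= 126 days) from May 4, 2090:
Going back 4 days from May 4, 2090 reaches the end of the previous month; 126 − 4 = 122 left.
April 2090 has 30 days: 122 − 30 = 92 left.
March 2090 has 31 days: 92 − 31 = 61 left.
February 2090 has 28 days (2090 is not a leap year): 61 − 28 = 33 left.
January 2090 has 31 days: 33 − 31 = 2 left.
December 2089 has 31 days; 31 − 2 = 29 → December 29, 2089.
Adding 19 weeks (= 133 days) from December 29, 2089:
December has 31 days, so 31 − 29 = 2 days remain after December 29, 2089; 133 − 2 = 131 left.
January 2090 has 31 days: 131 − 31 = 100 left.
February 2090 has 28 days (2090 is not a leap year): 100 − 28 = 72 left.
March 2090 has 31 days: 72 − 31 = 41 left.
April 2090 has 30 days: 41 − 30 = 11 left.
11 days into May 2090 → May 11, 2090.

May 11, 2090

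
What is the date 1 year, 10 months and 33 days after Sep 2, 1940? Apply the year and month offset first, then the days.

Adding 1 year, 10 months and 33 days from September 2, 1940: first the month/year part, then the days.
+1 year → 1941; month 9 + 10 = 19, which is month 7 of year 1942 → July 1942.
Day 2 is valid in July, giving July 2, 1942.
Now add 33 days from July 2, 1942.
July has 31 days, so 31 − 2 = 29 days remain after July 2, 1942; 33 − 29 = 4 left.
4 days into August 1942 → August 4, 1942.

August 4, 1942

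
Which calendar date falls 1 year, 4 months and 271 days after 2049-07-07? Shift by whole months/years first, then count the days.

Adding 1 year, 4 months and 271 days from July 7, 2049: first the month/year part, then the days.
+1 year → 2050; month 7 + 4 = 11 → November 2050.
Day 7 is valid in November, giving November 7, 2050.
Now add 271 days from November 7, 2050.
November has 30 days, so 30 − 7 = 23 days remain after November 7, 2050; 271 − 23 = 248 left.
December 2050 has 31 days: 248 − 31 = 217 left.
January 2051 has 31 days: 217 − 31 = 186 left.
February 2051 has 28 days (2051 is not a leap year): 186 − 28 = 158 left.
March 2051 has 31 days: 158 − 31 = 127 left.
April 2051 has 30 days: 127 − 30 = 97 left.
May 2051 has 31 days: 97 − 31 = 66 left.
June 2051 has 30 days: 66 − 30 = 36 left.
July 2051 has 31 days: 36 − 31 = 5 left.
5 days into August 2051 → August 5, 2051.

August 5, 2051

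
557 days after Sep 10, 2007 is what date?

Advancing 557 days from September 10, 2007.
September has 30 days, so 30 − 10 = 20 days remain after September 10, 2007; 557 − 20 = 537 left.
October 2007 has 31 days: 537 − 31 = 506 left.
November 2007 has 30 days: 506 − 30 = 476 left.
December 2007 has 31 days: 476 − 31 = 445 left.
January 2008 has 31 days: 445 − 31 = 414 left.
February 2008 has 29 days (2008 is a leap year): 414 − 29 = 385 left.
March 2008 has 31 days: 385 − 31 = 354 left.
April 2008 has 30 days: 354 − 30 = 324 left.
May 2008 has 31 days: 324 − 31 = 293 left.
June 2008 has 30 days: 293 − 30 = 263 left.
July 2008 has 31 days: 263 − 31 = 232 left.
August 2008 has 31 days: 232 − 31 = 201 left.
September 2008 has 30 days: 201 − 30 = 171 left.
October 2008 has 31 days: 171 − 31 = 140 left.
November 2008 has 30 days: 140 − 30 = 110 left.
December 2008 has 31 days: 110 − 31 = 79 left.
January 2009 has 31 days: 79 − 31 = 48 left.
February 2009 has 28 days (2009 is not a leap year): 48 − 28 = 20 left.
20 days into March 2009 → March 20, 2009.

March 20, 2009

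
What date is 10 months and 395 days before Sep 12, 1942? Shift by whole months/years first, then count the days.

October 13, 1940

Counting back 10 months and 395 days from September 12, 1942: first the month/year part, then the days.
month 9 − 10 = -1, which is month 11 of year 1941 → November 1941.
Day 12 is valid in November, giving November 12, 1941.
Now subtract 395 days from November 12, 1941.
Going back 12 days from November 12, 1941 reaches the end of the previous month; 395 − 12 = 383 left.
October 1941 has 31 days: 383 − 31 = 352 left.
September 1941 has 30 days: 352 − 30 = 322 left.
August 1941 has 31 days: 322 − 31 = 291 left.
July 1941 has 31 days: 291 − 31 = 260 left.
June 1941 has 30 days: 260 − 30 = 230 left.
May 1941 has 31 days: 230 − 31 = 199 left.
April 1941 has 30 days: 199 − 30 = 169 left.
March 1941 has 31 days: 169 − 31 = 138 left.
February 1941 has 28 days (1941 is not a leap year): 138 − 28 = 110 left.
January 1941 has 31 days: 110 − 31 = 79 left.
December 1940 has 31 days: 79 − 31 = 48 left.
November 1940 has 30 days: 48 − 30 = 18 left.
October 1940 has 31 days; 31 − 18 = 13 → October 13, 1940.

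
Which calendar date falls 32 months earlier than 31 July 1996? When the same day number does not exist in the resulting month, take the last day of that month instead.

November 30, 1993

Going back 32 months from July 31, 1996.
month 7 − 32 = -25, which is month 11 of year 1993 → November 1993.
November 1993 has only 30 days and the start was day 31, so the date clamps to November 30, 1993.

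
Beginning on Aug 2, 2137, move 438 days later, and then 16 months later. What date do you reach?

Adding 438 days from August 2, 2137:
August has 31 days, so 31 − 2 = 29 days remain after August 2, 2137; 438 − 29 = 409 left.
September 2137 has 30 days: 409 − 30 = 379 left.
October 2137 has 31 days: 379 − 31 = 348 left.
November 2137 has 30 days: 348 − 30 = 318 left.
December 2137 has 31 days: 318 − 31 = 287 left.
January 2138 has 31 days: 287 − 31 = 256 left.
February 2138 has 28 days (2138 is not a leap year): 256 − 28 = 228 left.
March 2138 has 31 days: 228 − 31 = 197 left.
April 2138 has 30 days: 197 − 30 = 167 left.
May 2138 has 31 days: 167 − 31 = 136 left.
June 2138 has 30 days: 136 − 30 = 106 left.
July 2138 has 31 days: 106 − 31 = 75 left.
August 2138 has 31 days: 75 − 31 = 44 left.
September 2138 has 30 days: 44 − 30 = 14 left.
14 days into October 2138 → October 14, 2138.
Counting forward 16 months from October 14, 2138:
month 10 + 16 = 26, which is month 2 of year 2140 → February 2140.
Day 14 is valid in February, giving February 14, 2140.

February 14, 2140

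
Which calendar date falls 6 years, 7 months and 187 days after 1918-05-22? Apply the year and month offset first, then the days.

Adding 6 years, 7 months and 187 days from May 22, 1918: first the month/year part, then the days.
+6 years → 1924; month 5 + 7 = 12 → December 1924.
Day 22 is valid in December, giving December 22, 1924.
Now add 187 days from December 22, 1924.
December has 31 days, so 31 − 22 = 9 days remain after December 22, 1924; 187 − 9 = 178 left.
January 1925 has 31 days: 178 − 31 = 147 left.
February 1925 has 28 days (1925 is not a leap year): 147 − 28 = 119 left.
March 1925 has 31 days: 119 − 31 = 88 left.
April 1925 has 30 days: 88 − 30 = 58 left.
May 1925 has 31 days: 58 − 31 = 27 left.
27 days into June 1925 → June 27, 1925.

June 27, 1925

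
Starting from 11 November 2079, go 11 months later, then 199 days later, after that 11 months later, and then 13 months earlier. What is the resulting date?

Counting forward 11 months from November 11, 2079:
month 11 + 11 = 22, which is month 10 of year 2080 → October 2080.
Day 11 is valid in October, giving October 11, 2080.
Adding 199 days from October 11, 2080:
October has 31 days, so 31 − 11 = 20 days remain after October 11, 2080; 199 − 20 = 179 left.
November 2080 has 30 days: 179 − 30 = 149 left.
December 2080 has 31 days: 149 − 31 = 118 left.
January 2081 has 31 days: 118 − 31 = 87 left.
February 2081 has 28 days (2081 is not a leap year): 87 − 28 = 59 left.
March 2081 has 31 days: 59 − 31 = 28 left.
28 days into April 2081 → April 28, 2081.
Adding 11 months from April 28, 2081:
month 4 + 11 = 15, which is month 3 of year 2082 → March 2082.
Day 28 is valid in March, giving March 28, 2082.
Going back 13 months from March 28, 2082:
month 3 − 13 = -10, which is month 2 of year 2081 → February 2081.
Day 28 is valid in February, giving February 28, 2081.

February 28, 2081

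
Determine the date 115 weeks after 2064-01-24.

Adding 115 weeks = 805 days from January 24, 2064.
January has 31 days, so 31 − 24 = 7 days remain after January 24, 2064; 805 − 7 = 798 left.
February 2064 has 29 days (2064 is a leap year): 798 − 29 = 769 left.
March 2064 has 31 days: 769 − 31 = 738 left.
April 2064 has 30 days: 738 − 30 = 708 left.
May 2064 has 31 days: 708 − 31 = 677 left.
June 2064 has 30 days: 677 − 30 = 647 left.
July 2064 has 31 days: 647 − 31 = 616 left.
August 2064 has 31 days: 616 − 31 = 585 left.
September 2064 has 30 days: 585 − 30 = 555 left.
October 2064 has 31 days: 555 − 31 = 524 left.
November 2064 has 30 days: 524 − 30 = 494 left.
December 2064 has 31 days: 494 − 31 = 463 left.
January 2065 has 31 days: 463 − 31 = 432 left.
February 2065 has 28 days (2065 is not a leap year): 432 − 28 = 404 left.
March 2065 has 31 days: 404 − 31 = 373 left.
April 2065 has 30 days: 373 − 30 = 343 left.
May 2065 has 31 days: 343 − 31 = 312 left.
June 2065 has 30 days: 312 − 30 = 282 left.
July 2065 has 31 days: 282 − 31 = 251 left.
August 2065 has 31 days: 251 − 31 = 220 left.
September 2065 has 30 days: 220 − 30 = 190 left.
October 2065 has 31 days: 190 − 31 = 159 left.
November 2065 has 30 days: 159 − 30 = 129 left.
December 2065 has 31 days: 129 − 31 = 98 left.
January 2066 has 31 days: 98 − 31 = 67 left.
February 2066 has 28 days (2066 is not a leap year): 67 − 28 = 39 left.
March 2066 has 31 days: 39 − 31 = 8 left.
8 days into April 2066 → April 8, 2066.

April 8, 2066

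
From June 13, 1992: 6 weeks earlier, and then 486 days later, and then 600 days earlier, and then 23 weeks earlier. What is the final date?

Subtracting 6 weeks (= 42 days) from June 13, 1992:
Going back 13 days from June 13, 1992 reaches the end of the previous month; 42 − 13 = 29 left.
May 1992 has 31 days; 31 − 29 = 2 → May 2, 1992.
Counting forward 486 days from May 2, 1992:
May has 31 days, so 31 − 2 = 29 days remain after May 2, 1992; 486 − 29 = 457 left.
June 1992 has 30 days: 457 − 30 = 427 left.
July 1992 has 31 days: 427 − 31 = 396 left.
August 1992 has 31 days: 396 − 31 = 365 left.
September 1992 has 30 days: 365 − 30 = 335 left.
October 1992 has 31 days: 335 − 31 = 304 left.
November 1992 has 30 days: 304 − 30 = 274 left.
December 1992 has 31 days: 274 − 31 = 243 left.
January 1993 has 31 days: 243 − 31 = 212 left.
February 1993 has 28 days (1993 is not a leap year): 212 − 28 = 184 left.
March 1993 has 31 days: 184 − 31 = 153 left.
April 1993 has 30 days: 153 − 30 = 123 left.
May 1993 has 31 days: 123 − 31 = 92 left.
June 1993 has 30 days: 92 − 30 = 62 left.
July 1993 has 31 days: 62 − 31 = 31 left.
31 days into August 1993 → August 31, 1993.
Counting back 600 days from August 31, 1993:
Going back 31 days from August 31, 1993 reaches the end of the previous month; 600 − 31 = 569 left.
July 1993 has 31 days: 569 − 31 = 538 left.
June 1993 has 30 days: 538 − 30 = 508 left.
May 1993 has 31 days: 508 − 31 = 477 left.
April 1993 has 30 days: 477 − 30 = 447 left.
March 1993 has 31 days: 447 − 31 = 416 left.
February 1993 has 28 days (1993 is not a leap year): 416 − 28 = 388 left.
January 1993 has 31 days: 388 − 31 = 357 left.
December 1992 has 31 days: 357 − 31 = 326 left.
November 1992 has 30 days: 326 − 30 = 296 left.
October 1992 has 31 days: 296 − 31 = 265 left.
September 1992 has 30 days: 265 − 30 = 235 left.
August 1992 has 31 days: 235 − 31 = 204 left.
July 1992 has 31 days: 204 − 31 = 173 left.
June 1992 has 30 days: 173 − 30 = 143 left.
May 1992 has 31 days: 143 − 31 = 112 left.
April 1992 has 30 days: 112 − 30 = 82 left.
March 1992 has 31 days: 82 − 31 = 51 left.
February 1992 has 29 days (1992 is a leap year): 51 − 29 = 22 left.
January 1992 has 31 days; 31 − 22 = 9 → January 9, 1992.
Going back 23 weeks (= 161 days) from January 9, 1992:
Going back 9 days from January 9, 1992 reaches the end of the previous month; 161 − 9 = 152 left.
December 1991 has 31 days: 152 − 31 = 121 left.
November 1991 has 30 days: 121 − 30 = 91 left.
October 1991 has 31 days: 91 − 31 = 60 left.
September 1991 has 30 days: 60 − 30 = 30 left.
August 1991 has 31 days; 31 − 30 = 1 → August 1, 1991.

August 1, 1991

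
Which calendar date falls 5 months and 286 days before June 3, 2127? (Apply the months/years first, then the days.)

March 23, 2126

Counting back 5 months and 286 days from June 3, 2127: first the month/year part, then the days.
month 6 − 5 = 1 → January 2127.
Day 3 is valid in January, giving January 3, 2127.
Now subtract 286 days from January 3, 2127.
Going back 3 days from January 3, 2127 reaches the end of the previous month; 286 − 3 = 283 left.
December 2126 has 31 days: 283 − 31 = 252 left.
November 2126 has 30 days: 252 − 30 = 222 left.
October 2126 has 31 days: 222 − 31 = 191 left.
September 2126 has 30 days: 191 − 30 = 161 left.
August 2126 has 31 days: 161 − 31 = 130 left.
July 2126 has 31 days: 130 − 31 = 99 left.
June 2126 has 30 days: 99 − 30 = 69 left.
May 2126 has 31 days: 69 − 31 = 38 left.
April 2126 has 30 days: 38 − 30 = 8 left.
March 2126 has 31 days; 31 − 8 = 23 → March 23, 2126.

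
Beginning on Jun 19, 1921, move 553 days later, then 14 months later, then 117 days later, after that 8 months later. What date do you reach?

February 20, 1925

Counting forward 553 days from June 19, 1921:
June has 30 days, so 30 − 19 = 11 days remain after June 19, 1921; 553 − 11 = 542 left.
July 1921 has 31 days: 542 − 31 = 511 left.
August 1921 has 31 days: 511 − 31 = 480 left.
September 1921 has 30 days: 480 − 30 = 450 left.
October 1921 has 31 days: 450 − 31 = 419 left.
November 1921 has 30 days: 419 − 30 = 389 left.
December 1921 has 31 days: 389 − 31 = 358 left.
January 1922 has 31 days: 358 − 31 = 327 left.
February 1922 has 28 days (1922 is not a leap year): 327 − 28 = 299 left.
March 1922 has 31 days: 299 − 31 = 268 left.
April 1922 has 30 days: 268 − 30 = 238 left.
May 1922 has 31 days: 238 − 31 = 207 left.
June 1922 has 30 days: 207 − 30 = 177 left.
July 1922 has 31 days: 177 − 31 = 146 left.
August 1922 has 31 days: 146 − 31 = 115 left.
September 1922 has 30 days: 115 − 30 = 85 left.
October 1922 has 31 days: 85 − 31 = 54 left.
November 1922 has 30 days: 54 − 30 = 24 left.
24 days into December 1922 → December 24, 1922.
Advancing 14 months from December 24, 1922:
month 12 + 14 = 26, which is month 2 of year 1924 → February 1924.
Day 24 is valid in February, giving February 24, 1924.
Advancing 117 days from February 24, 1924:
February has 29 days, so 29 − 24 = 5 days remain after February 24, 1924; 117 − 5 = 112 left.
March 1924 has 31 days: 112 − 31 = 81 left.
April 1924 has 30 days: 81 − 30 = 51 left.
May 1924 has 31 days: 51 − 31 = 20 left.
20 days into June 1924 → June 20, 1924.
Counting forward 8 months from June 20, 1924:
month 6 + 8 = 14, which is month 2 of year 1925 → February 1925.
Day 20 is valid in February, giving February 20, 1925.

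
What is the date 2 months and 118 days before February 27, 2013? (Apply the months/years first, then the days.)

Counting back 2 months and 118 days from February 27, 2013: first the month/year part, then the days.
month 2 − 2 = 0, which is month 12 of year 2012 → December 2012.
Day 27 is valid in December, giving December 27, 2012.
Now subtract 118 days from December 27, 2012.
Going back 27 days from December 27, 2012 reaches the end of the previous month; 118 − 27 = 91 left.
November 2012 has 30 days: 91 − 30 = 61 left.
October 2012 has 31 days: 61 − 31 = 30 left.
September 2012 has 30 days: 30 − 30 = 0 left.
August 2012 has 31 days; 31 − 0 = 31 → August 31, 2012.

August 31, 2012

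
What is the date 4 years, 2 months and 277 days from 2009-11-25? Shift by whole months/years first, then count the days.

Counting forward 4 years, 2 months and 277 days from November 25, 2009: first the month/year part, then the days.
+4 years → 2013; month 11 + 2 = 13, which is month 1 of year 2014 → January 2014.
Day 25 is valid in January, giving January 25, 2014.
Now add 277 days from January 25, 2014.
January has 31 days, so 31 − 25 = 6 days remain after January 25, 2014; 277 − 6 = 271 left.
February 2014 has 28 days (2014 is not a leap year): 271 − 28 = 243 left.
March 2014 has 31 days: 243 − 31 = 212 left.
April 2014 has 30 days: 212 − 30 = 182 left.
May 2014 has 31 days: 182 − 31 = 151 left.
June 2014 has 30 days: 151 − 30 = 121 left.
July 2014 has 31 days: 121 − 31 = 90 left.
August 2014 has 31 days: 90 − 31 = 59 left.
September 2014 has 30 days: 59 − 30 = 29 left.
29 days into October 2014 → October 29, 2014.

October 29, 2014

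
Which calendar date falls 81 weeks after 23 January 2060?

August 12, 2061

Adding 81 weeks = 567 days from January 23, 2060.
January has 31 days, so 31 − 23 = 8 days remain after January 23, 2060; 567 − 8 = 559 left.
February 2060 has 29 days (2060 is a leap year): 559 − 29 = 530 left.
March 2060 has 31 days: 530 − 31 = 499 left.
April 2060 has 30 days: 499 − 30 = 469 left.
May 2060 has 31 days: 469 − 31 = 438 left.
June 2060 has 30 days: 438 − 30 = 408 left.
July 2060 has 31 days: 408 − 31 = 377 left.
August 2060 has 31 days: 377 − 31 = 346 left.
September 2060 has 30 days: 346 − 30 = 316 left.
October 2060 has 31 days: 316 − 31 = 285 left.
November 2060 has 30 days: 285 − 30 = 255 left.
December 2060 has 31 days: 255 − 31 = 224 left.
January 2061 has 31 days: 224 − 31 = 193 left.
February 2061 has 28 days (2061 is not a leap year): 193 − 28 = 165 left.
March 2061 has 31 days: 165 − 31 = 134 left.
April 2061 has 30 days: 134 − 30 = 104 left.
May 2061 has 31 days: 104 − 31 = 73 left.
June 2061 has 30 days: 73 − 30 = 43 left.
July 2061 has 31 days: 43 − 31 = 12 left.
12 days into August 2061 → August 12, 2061.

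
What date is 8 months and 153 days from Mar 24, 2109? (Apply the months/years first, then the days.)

April 26, 2110

Counting forward 8 months and 153 days from March 24, 2109: first the month/year part, then the days.
month 3 + 8 = 11 → November 2109.
Day 24 is valid in November, giving November 24, 2109.
Now add 153 days from November 24, 2109.
November has 30 days, so 30 − 24 = 6 days remain after November 24, 2109; 153 − 6 = 147 left.
December 2109 has 31 days: 147 − 31 = 116 left.
January 2110 has 31 days: 116 − 31 = 85 left.
February 2110 has 28 days (2110 is not a leap year): 85 − 28 = 57 left.
March 2110 has 31 days: 57 − 31 = 26 left.
26 days into April 2110 → April 26, 2110.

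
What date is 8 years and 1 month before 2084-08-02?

Counting back 8 years and 1 month from August 2, 2084.
-8 years → 2076; month 8 − 1 = 7 → July 2076.
Day 2 is valid in July, giving July 2, 2076.

July 2, 2076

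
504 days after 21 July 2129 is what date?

Advancing 504 days from July 21, 2129.
July has 31 days, so 31 − 21 = 10 days remain after July 21, 2129; 504 − 10 = 494 left.
August 2129 has 31 days: 494 − 31 = 463 left.
September 2129 has 30 days: 463 − 30 = 433 left.
October 2129 has 31 days: 433 − 31 = 402 left.
November 2129 has 30 days: 402 − 30 = 372 left.
December 2129 has 31 days: 372 − 31 = 341 left.
January 2130 has 31 days: 341 − 31 = 310 left.
February 2130 has 28 days (2130 is not a leap year): 310 − 28 = 282 left.
March 2130 has 31 days: 282 − 31 = 251 left.
April 2130 has 30 days: 251 − 30 = 221 left.
May 2130 has 31 days: 221 − 31 = 190 left.
June 2130 has 30 days: 190 − 30 = 160 left.
July 2130 has 31 days: 160 − 31 = 129 left.
August 2130 has 31 days: 129 − 31 = 98 left.
September 2130 has 30 days: 98 − 30 = 68 left.
October 2130 has 31 days: 68 − 31 = 37 left.
November 2130 has 30 days: 37 − 30 = 7 left.
7 days into December 2130 → December 7, 2130.

December 7, 2130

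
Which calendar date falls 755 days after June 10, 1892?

July 5, 1894

Advancing 755 days from June 10, 1892.
June has 30 days, so 30 − 10 = 20 days remain after June 10, 1892; 755 − 20 = 735 left.
July 1892 has 31 days: 735 − 31 = 704 left.
August 1892 has 31 days: 704 − 31 = 673 left.
September 1892 has 30 days: 673 − 30 = 643 left.
October 1892 has 31 days: 643 − 31 = 612 left.
November 1892 has 30 days: 612 − 30 = 582 left.
December 1892 has 31 days: 582 − 31 = 551 left.
January 1893 has 31 days: 551 − 31 = 520 left.
February 1893 has 28 days (1893 is not a leap year): 520 − 28 = 492 left.
March 1893 has 31 days: 492 − 31 = 461 left.
April 1893 has 30 days: 461 − 30 = 431 left.
May 1893 has 31 days: 431 − 31 = 400 left.
June 1893 has 30 days: 400 − 30 = 370 left.
July 1893 has 31 days: 370 − 31 = 339 left.
August 1893 has 31 days: 339 − 31 = 308 left.
September 1893 has 30 days: 308 − 30 = 278 left.
October 1893 has 31 days: 278 − 31 = 247 left.
November 1893 has 30 days: 247 − 30 = 217 left.
December 1893 has 31 days: 217 − 31 = 186 left.
January 1894 has 31 days: 186 − 31 = 155 left.
February 1894 has 28 days (1894 is not a leap year): 155 − 28 = 127 left.
March 1894 has 31 days: 127 − 31 = 96 left.
April 1894 has 30 days: 96 − 30 = 66 left.
May 1894 has 31 days: 66 − 31 = 35 left.
June 1894 has 30 days: 35 − 30 = 5 left.
5 days into July 1894 → July 5, 1894.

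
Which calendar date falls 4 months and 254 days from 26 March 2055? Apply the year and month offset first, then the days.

Counting forward 4 months and 254 days from March 26, 2055: first the month/year part, then the days.
month 3 + 4 = 7 → July 2055.
Day 26 is valid in July, giving July 26, 2055.
Now add 254 days from July 26, 2055.
July has 31 days, so 31 − 26 = 5 days remain after July 26, 2055; 254 − 5 = 249 left.
August 2055 has 31 days: 249 − 31 = 218 left.
September 2055 has 30 days: 218 − 30 = 188 left.
October 2055 has 31 days: 188 − 31 = 157 left.
November 2055 has 30 days: 157 − 30 = 127 left.
December 2055 has 31 days: 127 − 31 = 96 left.
January 2056 has 31 days: 96 − 31 = 65 left.
February 2056 has 29 days (2056 is a leap year): 65 − 29 = 36 left.
March 2056 has 31 days: 36 − 31 = 5 left.
5 days into April 2056 → April 5, 2056.

April 5, 2056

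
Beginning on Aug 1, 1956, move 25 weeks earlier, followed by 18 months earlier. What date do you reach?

Subtracting 25 weeks (= 175 days) from August 1, 1956:
Going back 1 day from August 1, 1956 reaches the end of the previous month; 175 − 1 = 174 left.
July 1956 has 31 days: 174 − 31 = 143 left.
June 1956 has 30 days: 143 − 30 = 113 left.
May 1956 has 31 days: 113 − 31 = 82 left.
April 1956 has 30 days: 82 − 30 = 52 left.
March 1956 has 31 days: 52 − 31 = 21 left.
February 1956 has 29 days; 29 − 21 = 8 → February 8, 1956.
Counting back 18 months from February 8, 1956:
month 2 − 18 = -16, which is month 8 of year 1954 → August 1954.
Day 8 is valid in August, giving August 8, 1954.

August 8, 1954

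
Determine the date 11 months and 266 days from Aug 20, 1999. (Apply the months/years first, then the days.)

Counting forward 11 months and 266 days from August 20, 1999: first the month/year part, then the days.
month 8 + 11 = 19, which is month 7 of year 2000 → July 2000.
Day 20 is valid in July, giving July 20, 2000.
Now add 266 days from July 20, 2000.
July has 31 days, so 31 − 20 = 11 days remain after July 20, 2000; 266 − 11 = 255 left.
August 2000 has 31 days: 255 − 31 = 224 left.
September 2000 has 30 days: 224 − 30 = 194 left.
October 2000 has 31 days: 194 − 31 = 163 left.
November 2000 has 30 days: 163 − 30 = 133 left.
December 2000 has 31 days: 133 − 31 = 102 left.
January 2001 has 31 days: 102 − 31 = 71 left.
February 2001 has 28 days (2001 is not a leap year): 71 − 28 = 43 left.
March 2001 has 31 days: 43 − 31 = 12 left.
12 days into April 2001 → April 12, 2001.

April 12, 2001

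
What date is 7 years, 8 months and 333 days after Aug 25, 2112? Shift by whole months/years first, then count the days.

March 24, 2121

Adding 7 years, 8 months and 333 days from August 25, 2112: first the month/year part, then the days.
+7 years → 2119; month 8 + 8 = 16, which is month 4 of year 2120 → April 2120.
Day 25 is valid in April, giving April 25, 2120.
Now add 333 days from April 25, 2120.
April has 30 days, so 30 − 25 = 5 days remain after April 25, 2120; 333 − 5 = 328 left.
May 2120 has 31 days: 328 − 31 = 297 left.
June 2120 has 30 days: 297 − 30 = 267 left.
July 2120 has 31 days: 267 − 31 = 236 left.
August 2120 has 31 days: 236 − 31 = 205 left.
September 2120 has 30 days: 205 − 30 = 175 left.
October 2120 has 31 days: 175 − 31 = 144 left.
November 2120 has 30 days: 144 − 30 = 114 left.
December 2120 has 31 days: 114 − 31 = 83 left.
January 2121 has 31 days: 83 − 31 = 52 left.
February 2121 has 28 days (2121 is not a leap year): 52 − 28 = 24 left.
24 days into March 2121 → March 24, 2121.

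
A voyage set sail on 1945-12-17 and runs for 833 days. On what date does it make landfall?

Adding 833 days from December 17, 1945.
December has 31 days, so 31 − 17 = 14 days remain after December 17, 1945; 833 − 14 = 819 left.
January 1946 has 31 days: 819 − 31 = 788 left.
February 1946 has 28 days (1946 is not a leap year): 788 − 28 = 760 left.
March 1946 has 31 days: 760 − 31 = 729 left.
April 1946 has 30 days: 729 − 30 = 699 left.
May 1946 has 31 days: 699 − 31 = 668 left.
June 1946 has 30 days: 668 − 30 = 638 left.
July 1946 has 31 days: 638 − 31 = 607 left.
August 1946 has 31 days: 607 − 31 = 576 left.
September 1946 has 30 days: 576 − 30 = 546 left.
October 1946 has 31 days: 546 − 31 = 515 left.
November 1946 has 30 days: 515 − 30 = 485 left.
December 1946 has 31 days: 485 − 31 = 454 left.
January 1947 has 31 days: 454 − 31 = 423 left.
February 1947 has 28 days (1947 is not a leap year): 423 − 28 = 395 left.
March 1947 has 31 days: 395 − 31 = 364 left.
April 1947 has 30 days: 364 − 30 = 334 left.
May 1947 has 31 days: 334 − 31 = 303 left.
June 1947 has 30 days: 303 − 30 = 273 left.
July 1947 has 31 days: 273 − 31 = 242 left.
August 1947 has 31 days: 242 − 31 = 211 left.
September 1947 has 30 days: 211 − 30 = 181 left.
October 1947 has 31 days: 181 − 31 = 150 left.
November 1947 has 30 days: 150 − 30 = 120 left.
December 1947 has 31 days: 120 − 31 = 89 left.
January 1948 has 31 days: 89 − 31 = 58 left.
February 1948 has 29 days (1948 is a leap year): 58 − 29 = 29 left.
29 days into March 1948 → March 29, 1948.

March 29, 1948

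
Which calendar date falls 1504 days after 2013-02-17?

Adding 1504 days from February 17, 2013.
February has 28 days, so 28 − 17 = 11 days remain after February 17, 2013; 1504 − 11 = 1493 left.
March 2013 has 31 days: 1493 − 31 = 1462 left.
April 2013 has 30 days: 1462 − 30 = 1432 left.
May 2013 has 31 days: 1432 − 31 = 1401 left.
June 2013 has 30 days: 1401 − 30 = 1371 left.
July 2013 has 31 days: 1371 − 31 = 1340 left.
August 2013 has 31 days: 1340 − 31 = 1309 left.
September 2013 has 30 days: 1309 − 30 = 1279 left.
October 2013 has 31 days: 1279 − 31 = 1248 left.
November 2013 has 30 days: 1248 − 30 = 1218 left.
December 2013 has 31 days: 1218 − 31 = 1187 left.
January 2014 has 31 days: 1187 − 31 = 1156 left.
February 2014 has 28 days (2014 is not a leap year): 1156 − 28 = 1128 left.
March 2014 has 31 days: 1128 − 31 = 1097 left.
April 2014 has 30 days: 1097 − 30 = 1067 left.
May 2014 has 31 days: 1067 − 31 = 1036 left.
June 2014 has 30 days: 1036 − 30 = 1006 left.
July 2014 has 31 days: 1006 − 31 = 975 left.
August 2014 has 31 days: 975 − 31 = 944 left.
September 2014 has 30 days: 944 − 30 = 914 left.
October 2014 has 31 days: 914 − 31 = 883 left.
November 2014 has 30 days: 883 − 30 = 853 left.
December 2014 has 31 days: 853 − 31 = 822 left.
January 2015 has 31 days: 822 − 31 = 791 left.
February 2015 has 28 days (2015 is not a leap year): 791 − 28 = 763 left.
March 2015 has 31 days: 763 − 31 = 732 left.
April 2015 has 30 days: 732 − 30 = 702 left.
May 2015 has 31 days: 702 − 31 = 671 left.
June 2015 has 30 days: 671 − 30 = 641 left.
July 2015 has 31 days: 641 − 31 = 610 left.
August 2015 has 31 days: 610 − 31 = 579 left.
September 2015 has 30 days: 579 − 30 = 549 left.
October 2015 has 31 days: 549 − 31 = 518 left.
November 2015 has 30 days: 518 − 30 = 488 left.
December 2015 has 31 days: 488 − 31 = 457 left.
January 2016 has 31 days: 457 − 31 = 426 left.
February 2016 has 29 days (2016 is a leap year): 426 − 29 = 397 left.
March 2016 has 31 days: 397 − 31 = 366 left.
April 2016 has 30 days: 366 − 30 = 336 left.
May 2016 has 31 days: 336 − 31 = 305 left.
June 2016 has 30 days: 305 − 30 = 275 left.
July 2016 has 31 days: 275 − 31 = 244 left.
August 2016 has 31 days: 244 − 31 = 213 left.
September 2016 has 30 days: 213 − 30 = 183 left.
October 2016 has 31 days: 183 − 31 = 152 left.
November 2016 has 30 days: 152 − 30 = 122 left.
December 2016 has 31 days: 122 − 31 = 91 left.
January 2017 has 31 days: 91 − 31 = 60 left.
February 2017 has 28 days (2017 is not a leap year): 60 − 28 = 32 left.
March 2017 has 31 days: 32 − 31 = 1 left.
1 day into April 2017 → April 1, 2017.

April 1, 2017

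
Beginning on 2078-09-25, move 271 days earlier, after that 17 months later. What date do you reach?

Subtracting 271 days from September 25, 2078:
Going back 25 days from September 25, 2078 reaches the end of the previous month; 271 − 25 = 246 left.
August 2078 has 31 days: 246 − 31 = 215 left.
July 2078 has 31 days: 215 − 31 = 184 left.
June 2078 has 30 days: 184 − 30 = 154 left.
May 2078 has 31 days: 154 − 31 = 123 left.
April 2078 has 30 days: 123 − 30 = 93 left.
March 2078 has 31 days: 93 − 31 = 62 left.
February 2078 has 28 days (2078 is not a leap year): 62 − 28 = 34 left.
January 2078 has 31 days: 34 − 31 = 3 left.
December 2077 has 31 days; 31 − 3 = 28 → December 28, 2077.
Counting forward 17 months from December 28, 2077:
month 12 + 17 = 29, which is month 5 of year 2079 → May 2079.
Day 28 is valid in May, giving May 28, 2079.

May 28, 2079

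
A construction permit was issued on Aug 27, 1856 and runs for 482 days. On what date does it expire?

December 22, 1857

Advancing 482 days from August 27, 1856.
August has 31 days, so 31 − 27 = 4 days remain after August 27, 1856; 482 − 4 = 478 left.
September 1856 has 30 days: 478 − 30 = 448 left.
October 1856 has 31 days: 448 − 31 = 417 left.
November 1856 has 30 days: 417 − 30 = 387 left.
December 1856 has 31 days: 387 − 31 = 356 left.
January 1857 has 31 days: 356 − 31 = 325 left.
February 1857 has 28 days (1857 is not a leap year): 325 − 28 = 297 left.
March 1857 has 31 days: 297 − 31 = 266 left.
April 1857 has 30 days: 266 − 30 = 236 left.
May 1857 has 31 days: 236 − 31 = 205 left.
June 1857 has 30 days: 205 − 30 = 175 left.
July 1857 has 31 days: 175 − 31 = 144 left.
August 1857 has 31 days: 144 − 31 = 113 left.
September 1857 has 30 days: 113 − 30 = 83 left.
October 1857 has 31 days: 83 − 31 = 52 left.
November 1857 has 30 days: 52 − 30 = 22 left.
22 days into December 1857 → December 22, 1857.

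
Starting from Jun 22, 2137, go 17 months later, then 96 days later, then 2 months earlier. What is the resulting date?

Advancing 17 months from June 22, 2137:
month 6 + 17 = 23, which is month 11 of year 2138 → November 2138.
Day 22 is valid in November, giving November 22, 2138.
Adding 96 days from November 22, 2138:
November has 30 days, so 30 − 22 = 8 days remain after November 22, 2138; 96 − 8 = 88 left.
December 2138 has 31 days: 88 − 31 = 57 left.
January 2139 has 31 days: 57 − 31 = 26 left.
26 days into February 2139 → February 26, 2139.
Going back 2 months from February 26, 2139:
month 2 − 2 = 0, which is month 12 of year 2138 → December 2138.
Day 26 is valid in December, giving December 26, 2138.

December 26, 2138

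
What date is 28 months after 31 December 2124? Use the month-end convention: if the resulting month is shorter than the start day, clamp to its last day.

Advancing 28 months from December 31, 2124.
month 12 + 28 = 40, which is month 4 of year 2127 → April 2127.
April 2127 has only 30 days and the start was day 31, so the date clamps to April 30, 2127.

April 30, 2127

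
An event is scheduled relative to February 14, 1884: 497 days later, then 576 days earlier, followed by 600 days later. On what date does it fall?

Advancing 497 days from February 14, 1884:
February has 29 days, so 29 − 14 = 15 days remain after February 14, 1884; 497 − 15 = 482 left.
March 1884 has 31 days: 482 − 31 = 451 left.
April 1884 has 30 days: 451 − 30 = 421 left.
May 1884 has 31 days: 421 − 31 = 390 left.
June 1884 has 30 days: 390 − 30 = 360 left.
July 1884 has 31 days: 360 − 31 = 329 left.
August 1884 has 31 days: 329 − 31 = 298 left.
September 1884 has 30 days: 298 − 30 = 268 left.
October 1884 has 31 days: 268 − 31 = 237 left.
November 1884 has 30 days: 237 − 30 = 207 left.
December 1884 has 31 days: 207 − 31 = 176 left.
January 1885 has 31 days: 176 − 31 = 145 left.
February 1885 has 28 days (1885 is not a leap year): 145 − 28 = 117 left.
March 1885 has 31 days: 117 − 31 = 86 left.
April 1885 has 30 days: 86 − 30 = 56 left.
May 1885 has 31 days: 56 − 31 = 25 left.
25 days into June 1885 → June 25, 1885.
Going back 576 days from June 25, 1885:
Going back 25 days from June 25, 1885 reaches the end of the previous month; 576 − 25 = 551 left.
May 1885 has 31 days: 551 − 31 = 520 left.
April 1885 has 30 days: 520 − 30 = 490 left.
March 1885 has 31 days: 490 − 31 = 459 left.
February 1885 has 28 days (1885 is not a leap year): 459 − 28 = 431 left.
January 1885 has 31 days: 431 − 31 = 400 left.
December 1884 has 31 days: 400 − 31 = 369 left.
November 1884 has 30 days: 369 − 30 = 339 left.
October 1884 has 31 days: 339 − 31 = 308 left.
September 1884 has 30 days: 308 − 30 = 278 left.
August 1884 has 31 days: 278 − 31 = 247 left.
July 1884 has 31 days: 247 − 31 = 216 left.
June 1884 has 30 days: 216 − 30 = 186 left.
May 1884 has 31 days: 186 − 31 = 155 left.
April 1884 has 30 days: 155 − 30 = 125 left.
March 1884 has 31 days: 125 − 31 = 94 left.
February 1884 has 29 days (1884 is a leap year): 94 − 29 = 65 left.
January 1884 has 31 days: 65 − 31 = 34 left.
December 1883 has 31 days: 34 − 31 = 3 left.
November 1883 has 30 days; 30 − 3 = 27 → November 27, 1883.
Adding 600 days from November 27, 1883:
November has 30 days, so 30 − 27 = 3 days remain after November 27, 1883; 600 − 3 = 597 left.
December 1883 has 31 days: 597 − 31 = 566 left.
January 1884 has 31 days: 566 − 31 = 535 left.
February 1884 has 29 days (1884 is a leap year): 535 − 29 = 506 left.
March 1884 has 31 days: 506 − 31 = 475 left.
April 1884 has 30 days: 475 − 30 = 445 left.
May 1884 has 31 days: 445 − 31 = 414 left.
June 1884 has 30 days: 414 − 30 = 384 left.
July 1884 has 31 days: 384 − 31 = 353 left.
August 1884 has 31 days: 353 − 31 = 322 left.
September 1884 has 30 days: 322 − 30 = 292 left.
October 1884 has 31 days: 292 − 31 = 261 left.
November 1884 has 30 days: 261 − 30 = 231 left.
December 1884 has 31 days: 231 − 31 = 200 left.
January 1885 has 31 days: 200 − 31 = 169 left.
February 1885 has 28 days (1885 is not a leap year): 169 − 28 = 141 left.
March 1885 has 31 days: 141 − 31 = 110 left.
April 1885 has 30 days: 110 − 30 = 80 left.
May 1885 has 31 days: 80 − 31 = 49 left.
June 1885 has 30 days: 49 − 30 = 19 left.
19 days into July 1885 → July 19, 1885.

July 19, 1885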